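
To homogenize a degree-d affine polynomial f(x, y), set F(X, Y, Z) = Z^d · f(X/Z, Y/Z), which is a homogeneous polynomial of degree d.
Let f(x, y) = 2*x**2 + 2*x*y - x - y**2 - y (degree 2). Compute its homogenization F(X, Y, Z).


F(X, Y, Z) = 2*X**2 + 2*X*Y - X*Z - Y**2 - Y*Z

deg(f) = 2.
Substitute x = X/Z, y = Y/Z into f, then multiply by Z^2.
  monomial 2·x^2·y^0 ↦ 2·X^2·Y^0·Z^0.
  monomial 2·x^1·y^1 ↦ 2·X^1·Y^1·Z^0.
  monomial -1·x^1·y^0 ↦ -1·X^1·Y^0·Z^1.
  monomial -1·x^0·y^2 ↦ -1·X^0·Y^2·Z^0.
  monomial -1·x^0·y^1 ↦ -1·X^0·Y^1·Z^1.
Collecting: F(X, Y, Z) = 2*X**2 + 2*X*Y - X*Z - Y**2 - Y*Z.


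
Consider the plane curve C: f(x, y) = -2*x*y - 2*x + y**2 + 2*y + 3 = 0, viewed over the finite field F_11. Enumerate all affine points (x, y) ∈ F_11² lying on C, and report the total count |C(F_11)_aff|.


Affine F_11-points: {(0, 2), (0, 7), (4, 8), (4, 9), (5, 3), (5, 5), (6, 4), (6, 6), (7, 0), (7, 1)}; count = 10.

For each of the 121 pairs (x, y) ∈ F_11², evaluate f(x, y) mod 11. Record the zeros.
  x = 0: [0↦3, 1↦6, 2↦0, 3↦7, 4↦5, 5↦5, 6↦7, 7↦0, 8↦6, 9↦3, 10↦2]  zeros at y ∈ {2, 7}
  x = 1: [0↦1, 1↦2, 2↦5, 3↦10, 4↦6, 5↦4, 6↦4, 7↦6, 8↦10, 9↦5, 10↦2]  zeros at y ∈ ∅
  x = 2: [0↦10, 1↦9, 2↦10, 3↦2, 4↦7, 5↦3, 6↦1, 7↦1, 8↦3, 9↦7, 10↦2]  zeros at y ∈ ∅
  x = 3: [0↦8, 1↦5, 2↦4, 3↦5, 4↦8, 5↦2, 6↦9, 7↦7, 8↦7, 9↦9, 10↦2]  zeros at y ∈ ∅
  x = 4: [0↦6, 1↦1, 2↦9, 3↦8, 4↦9, 5↦1, 6↦6, 7↦2, 8↦0, 9↦0, 10↦2]  zeros at y ∈ {8, 9}
  x = 5: [0↦4, 1↦8, 2↦3, 3↦0, 4↦10, 5↦0, 6↦3, 7↦8, 8↦4, 9↦2, 10↦2]  zeros at y ∈ {3, 5}
  x = 6: [0↦2, 1↦4, 2↦8, 3↦3, 4↦0, 5↦10, 6↦0, 7↦3, 8↦8, 9↦4, 10↦2]  zeros at y ∈ {4, 6}
  x = 7: [0↦0, 1↦0, 2↦2, 3↦6, 4↦1, 5↦9, 6↦8, 7↦9, 8↦1, 9↦6, 10↦2]  zeros at y ∈ {0, 1}
  x = 8: [0↦9, 1↦7, 2↦7, 3↦9, 4↦2, 5↦8, 6↦5, 7↦4, 8↦5, 9↦8, 10↦2]  zeros at y ∈ ∅
  x = 9: [0↦7, 1↦3, 2↦1, 3↦1, 4↦3, 5↦7, 6↦2, 7↦10, 8↦9, 9↦10, 10↦2]  zeros at y ∈ ∅
  x = 10: [0↦5, 1↦10, 2↦6, 3↦4, 4↦4, 5↦6, 6↦10, 7↦5, 8↦2, 9↦1, 10↦2]  zeros at y ∈ ∅
Collecting zeros: affine points = {(0, 2), (0, 7), (4, 8), (4, 9), (5, 3), (5, 5), (6, 4), (6, 6), (7, 0), (7, 1)}.
Total count |C(F_11)_aff| = 10.


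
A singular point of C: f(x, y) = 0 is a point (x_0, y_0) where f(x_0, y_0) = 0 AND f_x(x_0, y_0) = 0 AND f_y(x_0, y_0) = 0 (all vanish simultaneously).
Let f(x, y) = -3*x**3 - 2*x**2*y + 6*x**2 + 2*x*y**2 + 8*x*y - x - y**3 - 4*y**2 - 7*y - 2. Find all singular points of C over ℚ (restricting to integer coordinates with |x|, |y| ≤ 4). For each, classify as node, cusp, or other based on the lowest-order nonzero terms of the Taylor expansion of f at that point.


Singular points: {(1, -1)}; classification: node.

Compute partial derivatives:
  f_x = -9*x**2 - 4*x*y + 12*x + 2*y**2 + 8*y - 1.
  f_y = -2*x**2 + 4*x*y + 8*x - 3*y**2 - 8*y - 7.
Scan x_0 ∈ {−4, ..., 4}. For each x_0, f_y(x_0, y) is a polynomial in y; find its integer roots y ∈ {−4, ..., 4}, then test f_x and f at those candidates.
  x = -4: f_y(-4, y) = -3*y**2 - 24*y - 71; no integer root y with |y| ≤ 4.
  x = -3: f_y(-3, y) = -3*y**2 - 20*y - 49; no integer root y with |y| ≤ 4.
  x = -2: f_y(-2, y) = -3*y**2 - 16*y - 31; no integer root y with |y| ≤ 4.
  x = -1: f_y(-1, y) = -3*y**2 - 12*y - 17; no integer root y with |y| ≤ 4.
  x = 0: f_y(0, y) = -3*y**2 - 8*y - 7; no integer root y with |y| ≤ 4.
  x = 1: f_y(1, y) = -3*y**2 - 4*y - 1; vanishes at y ∈ {-1}. (1, -1): f_x = 0, f = 0 — SINGULAR.
  x = 2: f_y(2, y) = 1 - 3*y**2; no integer root y with |y| ≤ 4.
  x = 3: f_y(3, y) = -3*y**2 + 4*y - 1; vanishes at y ∈ {1}. (3, 1): f_x = -48 ≠ 0.
  x = 4: f_y(4, y) = -3*y**2 + 8*y - 7; no integer root y with |y| ≤ 4.
Only singular point on the grid: (1, -1).
Classify: substitute x = 1 + u, y = -1 + v and expand: f = -3*u**3 - 2*u**2*v - u**2 + 2*u*v**2 - v**3 + v**2.
No constant or linear terms (consistent with a singular point). Quadratic part: -u**2 + v**2. Cubic part: -3*u**3 - 2*u**2*v + 2*u*v**2 - v**3.
The quadratic part v**2 - u**2 = (v − u)(v + u) splits into two distinct linear factors, so there are two distinct tangent lines y − -1 = ±(x − 1) — this is a node (ordinary double point).
Classification: node.


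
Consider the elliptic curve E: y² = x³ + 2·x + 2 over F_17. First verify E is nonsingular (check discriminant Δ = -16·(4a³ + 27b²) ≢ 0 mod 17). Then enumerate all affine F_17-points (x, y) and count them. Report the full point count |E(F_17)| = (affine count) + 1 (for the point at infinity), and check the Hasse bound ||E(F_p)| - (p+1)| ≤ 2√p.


Affine points = {(0, 6), (0, 11), (3, 1), (3, 16), (5, 1), (5, 16), (6, 3), (6, 14), (7, 6), (7, 11), (9, 1), (9, 16), (10, 6), (10, 11), (13, 7), (13, 10), (16, 4), (16, 13)}; affine count = 18; |E(F_17)| = 19.

Discriminant check: Δ ∝ 4a³ + 27b² = 4·2³ + 27·2² = 4·8 + 27·4 ≡ 4 (mod 17). Nonzero ⇒ E is nonsingular.
For each x ∈ F_17, compute rhs = x³ + 2·x + 2 mod 17, then count y ∈ F_17 with y² ≡ rhs.
  x = 0: rhs = 2, matching y values: 6, 11 (2 points).
  x = 1: rhs = 5, matching y values: none (0 points).
  x = 2: rhs = 14, matching y values: none (0 points).
  x = 3: rhs = 1, matching y values: 1, 16 (2 points).
  x = 4: rhs = 6, matching y values: none (0 points).
  x = 5: rhs = 1, matching y values: 1, 16 (2 points).
  x = 6: rhs = 9, matching y values: 3, 14 (2 points).
  x = 7: rhs = 2, matching y values: 6, 11 (2 points).
  x = 8: rhs = 3, matching y values: none (0 points).
  x = 9: rhs = 1, matching y values: 1, 16 (2 points).
  x = 10: rhs = 2, matching y values: 6, 11 (2 points).
  x = 11: rhs = 12, matching y values: none (0 points).
  x = 12: rhs = 3, matching y values: none (0 points).
  x = 13: rhs = 15, matching y values: 7, 10 (2 points).
  x = 14: rhs = 3, matching y values: none (0 points).
  x = 15: rhs = 7, matching y values: none (0 points).
  x = 16: rhs = 16, matching y values: 4, 13 (2 points).
Total affine count: 18.
Full point count |E(F_17)| = 18 + 1 = 19.
Hasse bound: |19 − (17+1)| = |1| = 1 ≤ 2√17 ≈ 8.2462 ✓.


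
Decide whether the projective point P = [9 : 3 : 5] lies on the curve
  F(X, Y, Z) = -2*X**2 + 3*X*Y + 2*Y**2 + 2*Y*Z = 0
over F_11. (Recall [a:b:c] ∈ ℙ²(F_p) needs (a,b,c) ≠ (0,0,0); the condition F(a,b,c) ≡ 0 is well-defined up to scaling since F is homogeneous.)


F(9,3,5) ≡ 0 (mod 11); P is on the curve.

Evaluate F(9, 3, 5) term-by-term (mod 11).
  -2*X**2 ↦ -2·81·1·1 = -162
  3*X*Y ↦ 3·9·3·1 = 81
  2*Y**2 ↦ 2·1·9·1 = 18
  2*Y*Z ↦ 2·1·3·5 = 30
Sum: F(9, 3, 5) = (-162) + (81) + (18) + (30) = -33.
Reducing mod 11: -33 ≡ 0 (mod 11).
Since F(a, b, c) ≡ 0 (mod 11), P lies on the curve.


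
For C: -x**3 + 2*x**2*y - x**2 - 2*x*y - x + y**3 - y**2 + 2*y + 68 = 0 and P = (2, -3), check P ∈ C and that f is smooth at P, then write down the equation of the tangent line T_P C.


Tangent line at P: -35*x + 39*y + 187 = 0.

Step 1: f(2, -3) = 0, so P lies on C.
Step 2: partial derivatives
  f_x(x, y) = -3*x**2 + 4*x*y - 2*x - 2*y - 1, f_y(x, y) = 2*x**2 - 2*x + 3*y**2 - 2*y + 2.
  f_x(P) = -35, f_y(P) = 39 (gradient nonzero, so P is smooth).
Step 3: tangent line at P: -35·(x − 2) + 39·(y − -3) = 0.
Expanding: -35*x + 39*y + 187 = 0.


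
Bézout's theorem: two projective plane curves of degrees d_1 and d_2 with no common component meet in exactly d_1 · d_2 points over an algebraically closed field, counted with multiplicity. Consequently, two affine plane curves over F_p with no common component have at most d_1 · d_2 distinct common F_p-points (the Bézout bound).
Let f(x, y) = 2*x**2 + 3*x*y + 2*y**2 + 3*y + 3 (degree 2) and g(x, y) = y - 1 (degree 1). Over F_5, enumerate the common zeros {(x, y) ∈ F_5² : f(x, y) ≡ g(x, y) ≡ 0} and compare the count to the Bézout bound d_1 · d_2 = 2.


Common zeros: {(3, 1)}; count = 1; Bézout bound = 2.

deg(f) = 2, deg(g) = 1, so Bézout bound = 2.
Scan x ∈ F_5. For each x, list the y ∈ F_5 with f(x, y) ≡ 0 and those with g(x, y) ≡ 0 (mod 5); the common zeros in that column are the intersection.
  x = 0: f ≡ 0 at y ∈ {3}; g ≡ 0 at y ∈ {1}; common: ∅.
  x = 1: f ≡ 0 at y ∈ {0, 2}; g ≡ 0 at y ∈ {1}; common: ∅.
  x = 2: f ≡ 0 at y ∈ ∅; g ≡ 0 at y ∈ {1}; common: ∅.
  x = 3: f ≡ 0 at y ∈ {1, 3}; g ≡ 0 at y ∈ {1}; common: {1}.
  x = 4: f ≡ 0 at y ∈ {0}; g ≡ 0 at y ∈ {1}; common: ∅.
Collecting: common zeros = {(3, 1)}, so the count is 1.
Comparison with the Bézout bound: 1 ≤ 2 = deg(f)·deg(g), as expected for curves with no common component (the affine F_5-count falls short of the bound because intersections may lie at infinity, over extension fields, or carry multiplicity).


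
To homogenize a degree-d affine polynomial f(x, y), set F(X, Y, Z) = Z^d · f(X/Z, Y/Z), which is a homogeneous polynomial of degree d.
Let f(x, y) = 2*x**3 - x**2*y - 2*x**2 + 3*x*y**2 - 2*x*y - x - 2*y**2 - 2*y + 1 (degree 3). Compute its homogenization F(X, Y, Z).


F(X, Y, Z) = 2*X**3 - X**2*Y - 2*X**2*Z + 3*X*Y**2 - 2*X*Y*Z - X*Z**2 - 2*Y**2*Z - 2*Y*Z**2 + Z**3

deg(f) = 3.
Substitute x = X/Z, y = Y/Z into f, then multiply by Z^3.
  monomial 2·x^3·y^0 ↦ 2·X^3·Y^0·Z^0.
  monomial -1·x^2·y^1 ↦ -1·X^2·Y^1·Z^0.
  monomial -2·x^2·y^0 ↦ -2·X^2·Y^0·Z^1.
  monomial 3·x^1·y^2 ↦ 3·X^1·Y^2·Z^0.
  monomial -2·x^1·y^1 ↦ -2·X^1·Y^1·Z^1.
  monomial -1·x^1·y^0 ↦ -1·X^1·Y^0·Z^2.
  monomial -2·x^0·y^2 ↦ -2·X^0·Y^2·Z^1.
  monomial -2·x^0·y^1 ↦ -2·X^0·Y^1·Z^2.
  monomial 1·x^0·y^0 ↦ 1·X^0·Y^0·Z^3.
Collecting: F(X, Y, Z) = 2*X**3 - X**2*Y - 2*X**2*Z + 3*X*Y**2 - 2*X*Y*Z - X*Z**2 - 2*Y**2*Z - 2*Y*Z**2 + Z**3.


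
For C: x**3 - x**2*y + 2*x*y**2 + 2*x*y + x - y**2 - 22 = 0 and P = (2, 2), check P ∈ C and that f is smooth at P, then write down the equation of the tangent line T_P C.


Tangent line at P: 17*x + 12*y - 58 = 0.

Step 1: f(2, 2) = 0, so P lies on C.
Step 2: partial derivatives
  f_x(x, y) = 3*x**2 - 2*x*y + 2*y**2 + 2*y + 1, f_y(x, y) = -x**2 + 4*x*y + 2*x - 2*y.
  f_x(P) = 17, f_y(P) = 12 (gradient nonzero, so P is smooth).
Step 3: tangent line at P: 17·(x − 2) + 12·(y − 2) = 0.
Expanding: 17*x + 12*y - 58 = 0.


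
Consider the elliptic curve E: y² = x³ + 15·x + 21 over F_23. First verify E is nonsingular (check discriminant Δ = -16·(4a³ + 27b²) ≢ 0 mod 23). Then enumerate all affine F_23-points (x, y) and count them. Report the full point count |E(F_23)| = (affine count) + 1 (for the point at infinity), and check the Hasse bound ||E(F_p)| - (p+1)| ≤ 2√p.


Affine points = {(2, 6), (2, 17), (3, 1), (3, 22), (7, 3), (7, 20), (8, 3), (8, 20), (14, 10), (14, 13), (19, 9), (19, 14), (20, 8), (20, 15), (21, 11), (21, 12)}; affine count = 16; |E(F_23)| = 17.

Discriminant check: Δ ∝ 4a³ + 27b² = 4·15³ + 27·21² = 4·3375 + 27·441 ≡ 15 (mod 23). Nonzero ⇒ E is nonsingular.
For each x ∈ F_23, compute rhs = x³ + 15·x + 21 mod 23, then count y ∈ F_23 with y² ≡ rhs.
  x = 0: rhs = 21, matching y values: none (0 points).
  x = 1: rhs = 14, matching y values: none (0 points).
  x = 2: rhs = 13, matching y values: 6, 17 (2 points).
  x = 3: rhs = 1, matching y values: 1, 22 (2 points).
  x = 4: rhs = 7, matching y values: none (0 points).
  x = 5: rhs = 14, matching y values: none (0 points).
  x = 6: rhs = 5, matching y values: none (0 points).
  x = 7: rhs = 9, matching y values: 3, 20 (2 points).
  x = 8: rhs = 9, matching y values: 3, 20 (2 points).
  x = 9: rhs = 11, matching y values: none (0 points).
  x = 10: rhs = 21, matching y values: none (0 points).
  x = 11: rhs = 22, matching y values: none (0 points).
  x = 12: rhs = 20, matching y values: none (0 points).
  x = 13: rhs = 21, matching y values: none (0 points).
  x = 14: rhs = 8, matching y values: 10, 13 (2 points).
  x = 15: rhs = 10, matching y values: none (0 points).
  x = 16: rhs = 10, matching y values: none (0 points).
  x = 17: rhs = 14, matching y values: none (0 points).
  x = 18: rhs = 5, matching y values: none (0 points).
  x = 19: rhs = 12, matching y values: 9, 14 (2 points).
  x = 20: rhs = 18, matching y values: 8, 15 (2 points).
  x = 21: rhs = 6, matching y values: 11, 12 (2 points).
  x = 22: rhs = 5, matching y values: none (0 points).
Total affine count: 16.
Full point count |E(F_23)| = 16 + 1 = 17.
Hasse bound: |17 − (23+1)| = |-7| = 7 ≤ 2√23 ≈ 9.5917 ✓.


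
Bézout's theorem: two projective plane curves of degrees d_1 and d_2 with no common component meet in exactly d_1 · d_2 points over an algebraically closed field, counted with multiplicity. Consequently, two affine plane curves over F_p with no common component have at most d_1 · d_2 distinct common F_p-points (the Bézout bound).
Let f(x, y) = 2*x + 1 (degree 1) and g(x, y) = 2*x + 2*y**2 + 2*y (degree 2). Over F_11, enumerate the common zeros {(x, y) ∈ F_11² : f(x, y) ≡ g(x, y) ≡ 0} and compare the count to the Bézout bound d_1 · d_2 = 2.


Common zeros: {(5, 2), (5, 8)}; count = 2; Bézout bound = 2.

deg(f) = 1, deg(g) = 2, so Bézout bound = 2.
Scan x ∈ F_11. For each x, list the y ∈ F_11 with f(x, y) ≡ 0 and those with g(x, y) ≡ 0 (mod 11); the common zeros in that column are the intersection.
  x = 0: f ≡ 0 at y ∈ ∅; g ≡ 0 at y ∈ {0, 10}; common: ∅.
  x = 1: f ≡ 0 at y ∈ ∅; g ≡ 0 at y ∈ ∅; common: ∅.
  x = 2: f ≡ 0 at y ∈ ∅; g ≡ 0 at y ∈ {4, 6}; common: ∅.
  x = 3: f ≡ 0 at y ∈ ∅; g ≡ 0 at y ∈ {5}; common: ∅.
  x = 4: f ≡ 0 at y ∈ ∅; g ≡ 0 at y ∈ ∅; common: ∅.
  x = 5: f ≡ 0 at y ∈ {0, 1, 2, 3, 4, 5, 6, 7, 8, 9, 10}; g ≡ 0 at y ∈ {2, 8}; common: {2, 8}.
  x = 6: f ≡ 0 at y ∈ ∅; g ≡ 0 at y ∈ ∅; common: ∅.
  x = 7: f ≡ 0 at y ∈ ∅; g ≡ 0 at y ∈ ∅; common: ∅.
  x = 8: f ≡ 0 at y ∈ ∅; g ≡ 0 at y ∈ ∅; common: ∅.
  x = 9: f ≡ 0 at y ∈ ∅; g ≡ 0 at y ∈ {1, 9}; common: ∅.
  x = 10: f ≡ 0 at y ∈ ∅; g ≡ 0 at y ∈ {3, 7}; common: ∅.
Collecting: common zeros = {(5, 2), (5, 8)}, so the count is 2.
Comparison with the Bézout bound: 2 ≤ 2 = deg(f)·deg(g), as expected for curves with no common component (the bound is attained).


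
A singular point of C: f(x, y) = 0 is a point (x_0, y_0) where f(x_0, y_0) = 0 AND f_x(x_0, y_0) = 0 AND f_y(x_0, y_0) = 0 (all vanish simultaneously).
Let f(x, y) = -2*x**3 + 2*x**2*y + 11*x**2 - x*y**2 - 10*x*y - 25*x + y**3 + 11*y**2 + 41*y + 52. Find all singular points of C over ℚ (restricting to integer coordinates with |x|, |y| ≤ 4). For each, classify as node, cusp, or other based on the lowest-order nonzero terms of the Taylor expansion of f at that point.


Singular points: {(1, -3)}; classification: node.

Compute partial derivatives:
  f_x = -6*x**2 + 4*x*y + 22*x - y**2 - 10*y - 25.
  f_y = 2*x**2 - 2*x*y - 10*x + 3*y**2 + 22*y + 41.
Scan x_0 ∈ {−4, ..., 4}. For each x_0, f_y(x_0, y) is a polynomial in y; find its integer roots y ∈ {−4, ..., 4}, then test f_x and f at those candidates.
  x = -4: f_y(-4, y) = 3*y**2 + 30*y + 113; no integer root y with |y| ≤ 4.
  x = -3: f_y(-3, y) = 3*y**2 + 28*y + 89; no integer root y with |y| ≤ 4.
  x = -2: f_y(-2, y) = 3*y**2 + 26*y + 69; no integer root y with |y| ≤ 4.
  x = -1: f_y(-1, y) = 3*y**2 + 24*y + 53; no integer root y with |y| ≤ 4.
  x = 0: f_y(0, y) = 3*y**2 + 22*y + 41; no integer root y with |y| ≤ 4.
  x = 1: f_y(1, y) = 3*y**2 + 20*y + 33; vanishes at y ∈ {-3}. (1, -3): f_x = 0, f = 0 — SINGULAR.
  x = 2: f_y(2, y) = 3*y**2 + 18*y + 29; no integer root y with |y| ≤ 4.
  x = 3: f_y(3, y) = 3*y**2 + 16*y + 29; no integer root y with |y| ≤ 4.
  x = 4: f_y(4, y) = 3*y**2 + 14*y + 33; no integer root y with |y| ≤ 4.
Only singular point on the grid: (1, -3).
Classify: substitute x = 1 + u, y = -3 + v and expand: f = -2*u**3 + 2*u**2*v - u**2 - u*v**2 + v**3 + v**2.
No constant or linear terms (consistent with a singular point). Quadratic part: -u**2 + v**2. Cubic part: -2*u**3 + 2*u**2*v - u*v**2 + v**3.
The quadratic part v**2 - u**2 = (v − u)(v + u) splits into two distinct linear factors, so there are two distinct tangent lines y − -3 = ±(x − 1) — this is a node (ordinary double point).
Classification: node.


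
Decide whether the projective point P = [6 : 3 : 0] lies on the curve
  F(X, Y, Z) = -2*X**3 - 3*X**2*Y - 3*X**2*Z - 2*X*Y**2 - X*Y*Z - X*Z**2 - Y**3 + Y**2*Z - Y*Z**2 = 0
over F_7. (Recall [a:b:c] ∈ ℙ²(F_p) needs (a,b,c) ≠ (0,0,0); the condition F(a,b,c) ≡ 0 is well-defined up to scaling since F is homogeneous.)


F(6,3,0) ≡ 5 (mod 7); P is NOT on the curve.

Evaluate F(6, 3, 0) term-by-term (mod 7).
  -2*X**3 ↦ -2·216·1·1 = -432
  -3*X**2*Y ↦ -3·36·3·1 = -324
  -3*X**2*Z ↦ -3·36·1·0 = 0
  -2*X*Y**2 ↦ -2·6·9·1 = -108
  -X*Y*Z ↦ -1·6·3·0 = 0
  -X*Z**2 ↦ -1·6·1·0 = 0
  -Y**3 ↦ -1·1·27·1 = -27
  Y**2*Z ↦ 1·1·9·0 = 0
  -Y*Z**2 ↦ -1·1·3·0 = 0
Sum: F(6, 3, 0) = (-432) + (-324) + (0) + (-108) + (0) + (0) + (-27) + (0) + (0) = -891.
Reducing mod 7: -891 ≡ 5 (mod 7).
Since F(a, b, c) ≡ 5 ≠ 0 (mod 7), P does NOT lie on the curve.


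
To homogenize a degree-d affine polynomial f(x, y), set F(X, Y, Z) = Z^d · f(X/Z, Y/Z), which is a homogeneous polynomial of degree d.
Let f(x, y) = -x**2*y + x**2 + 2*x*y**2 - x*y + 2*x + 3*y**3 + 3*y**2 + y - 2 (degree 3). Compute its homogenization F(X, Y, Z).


F(X, Y, Z) = -X**2*Y + X**2*Z + 2*X*Y**2 - X*Y*Z + 2*X*Z**2 + 3*Y**3 + 3*Y**2*Z + Y*Z**2 - 2*Z**3

deg(f) = 3.
Substitute x = X/Z, y = Y/Z into f, then multiply by Z^3.
  monomial -1·x^2·y^1 ↦ -1·X^2·Y^1·Z^0.
  monomial 1·x^2·y^0 ↦ 1·X^2·Y^0·Z^1.
  monomial 2·x^1·y^2 ↦ 2·X^1·Y^2·Z^0.
  monomial -1·x^1·y^1 ↦ -1·X^1·Y^1·Z^1.
  monomial 2·x^1·y^0 ↦ 2·X^1·Y^0·Z^2.
  monomial 3·x^0·y^3 ↦ 3·X^0·Y^3·Z^0.
  monomial 3·x^0·y^2 ↦ 3·X^0·Y^2·Z^1.
  monomial 1·x^0·y^1 ↦ 1·X^0·Y^1·Z^2.
  monomial -2·x^0·y^0 ↦ -2·X^0·Y^0·Z^3.
Collecting: F(X, Y, Z) = -X**2*Y + X**2*Z + 2*X*Y**2 - X*Y*Z + 2*X*Z**2 + 3*Y**3 + 3*Y**2*Z + Y*Z**2 - 2*Z**3.


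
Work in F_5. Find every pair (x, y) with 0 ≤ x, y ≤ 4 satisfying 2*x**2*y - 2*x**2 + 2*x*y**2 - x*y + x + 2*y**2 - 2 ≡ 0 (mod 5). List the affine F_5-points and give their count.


Affine F_5-points: {(0, 1), (0, 4), (1, 2), (1, 4), (3, 2), (3, 3), (4, 0)}; count = 7.

For each of the 25 pairs (x, y) ∈ F_5², evaluate f(x, y) mod 5. Record the zeros.
  x = 0: [0↦3, 1↦0, 2↦1, 3↦1, 4↦0]  zeros at y ∈ {1, 4}
  x = 1: [0↦2, 1↦2, 2↦0, 3↦1, 4↦0]  zeros at y ∈ {2, 4}
  x = 2: [0↦2, 1↦4, 2↦3, 3↦4, 4↦2]  zeros at y ∈ ∅
  x = 3: [0↦3, 1↦1, 2↦0, 3↦0, 4↦1]  zeros at y ∈ {2, 3}
  x = 4: [0↦0, 1↦3, 2↦1, 3↦4, 4↦2]  zeros at y ∈ {0}
Collecting zeros: affine points = {(0, 1), (0, 4), (1, 2), (1, 4), (3, 2), (3, 3), (4, 0)}.
Total count |C(F_5)_aff| = 7.


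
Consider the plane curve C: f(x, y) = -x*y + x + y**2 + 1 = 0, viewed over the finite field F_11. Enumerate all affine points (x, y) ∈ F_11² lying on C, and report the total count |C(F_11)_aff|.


Affine F_11-points: {(1, 5), (1, 7), (2, 4), (2, 9), (3, 6), (3, 8), (5, 2), (5, 3), (10, 0), (10, 10)}; count = 10.

For each of the 121 pairs (x, y) ∈ F_11², evaluate f(x, y) mod 11. Record the zeros.
  x = 0: [0↦1, 1↦2, 2↦5, 3↦10, 4↦6, 5↦4, 6↦4, 7↦6, 8↦10, 9↦5, 10↦2]  zeros at y ∈ ∅
  x = 1: [0↦2, 1↦2, 2↦4, 3↦8, 4↦3, 5↦0, 6↦10, 7↦0, 8↦3, 9↦8, 10↦4]  zeros at y ∈ {5, 7}
  x = 2: [0↦3, 1↦2, 2↦3, 3↦6, 4↦0, 5↦7, 6↦5, 7↦5, 8↦7, 9↦0, 10↦6]  zeros at y ∈ {4, 9}
  x = 3: [0↦4, 1↦2, 2↦2, 3↦4, 4↦8, 5↦3, 6↦0, 7↦10, 8↦0, 9↦3, 10↦8]  zeros at y ∈ {6, 8}
  x = 4: [0↦5, 1↦2, 2↦1, 3↦2, 4↦5, 5↦10, 6↦6, 7↦4, 8↦4, 9↦6, 10↦10]  zeros at y ∈ ∅
  x = 5: [0↦6, 1↦2, 2↦0, 3↦0, 4↦2, 5↦6, 6↦1, 7↦9, 8↦8, 9↦9, 10↦1]  zeros at y ∈ {2, 3}
  x = 6: [0↦7, 1↦2, 2↦10, 3↦9, 4↦10, 5↦2, 6↦7, 7↦3, 8↦1, 9↦1, 10↦3]  zeros at y ∈ ∅
  x = 7: [0↦8, 1↦2, 2↦9, 3↦7, 4↦7, 5↦9, 6↦2, 7↦8, 8↦5, 9↦4, 10↦5]  zeros at y ∈ ∅
  x = 8: [0↦9, 1↦2, 2↦8, 3↦5, 4↦4, 5↦5, 6↦8, 7↦2, 8↦9, 9↦7, 10↦7]  zeros at y ∈ ∅
  x = 9: [0↦10, 1↦2, 2↦7, 3↦3, 4↦1, 5↦1, 6↦3, 7↦7, 8↦2, 9↦10, 10↦9]  zeros at y ∈ ∅
  x = 10: [0↦0, 1↦2, 2↦6, 3↦1, 4↦9, 5↦8, 6↦9, 7↦1, 8↦6, 9↦2, 10↦0]  zeros at y ∈ {0, 10}
Collecting zeros: affine points = {(1, 5), (1, 7), (2, 4), (2, 9), (3, 6), (3, 8), (5, 2), (5, 3), (10, 0), (10, 10)}.
Total count |C(F_11)_aff| = 10.


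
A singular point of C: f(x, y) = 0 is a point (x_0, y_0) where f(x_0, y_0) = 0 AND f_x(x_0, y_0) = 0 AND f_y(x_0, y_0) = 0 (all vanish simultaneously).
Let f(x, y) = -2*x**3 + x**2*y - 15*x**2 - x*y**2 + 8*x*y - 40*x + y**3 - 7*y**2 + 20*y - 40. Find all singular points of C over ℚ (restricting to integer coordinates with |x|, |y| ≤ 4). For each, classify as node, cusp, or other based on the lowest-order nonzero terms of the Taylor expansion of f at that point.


Singular points: {(-2, 2)}; classification: node.

Compute partial derivatives:
  f_x = -6*x**2 + 2*x*y - 30*x - y**2 + 8*y - 40.
  f_y = x**2 - 2*x*y + 8*x + 3*y**2 - 14*y + 20.
Scan x_0 ∈ {−4, ..., 4}. For each x_0, f_y(x_0, y) is a polynomial in y; find its integer roots y ∈ {−4, ..., 4}, then test f_x and f at those candidates.
  x = -4: f_y(-4, y) = 3*y**2 - 6*y + 4; no integer root y with |y| ≤ 4.
  x = -3: f_y(-3, y) = 3*y**2 - 8*y + 5; vanishes at y ∈ {1}. (-3, 1): f_x = -3 ≠ 0.
  x = -2: f_y(-2, y) = 3*y**2 - 10*y + 8; vanishes at y ∈ {2}. (-2, 2): f_x = 0, f = 0 — SINGULAR.
  x = -1: f_y(-1, y) = 3*y**2 - 12*y + 13; no integer root y with |y| ≤ 4.
  x = 0: f_y(0, y) = 3*y**2 - 14*y + 20; no integer root y with |y| ≤ 4.
  x = 1: f_y(1, y) = 3*y**2 - 16*y + 29; no integer root y with |y| ≤ 4.
  x = 2: f_y(2, y) = 3*y**2 - 18*y + 40; no integer root y with |y| ≤ 4.
  x = 3: f_y(3, y) = 3*y**2 - 20*y + 53; no integer root y with |y| ≤ 4.
  x = 4: f_y(4, y) = 3*y**2 - 22*y + 68; no integer root y with |y| ≤ 4.
Only singular point on the grid: (-2, 2).
Classify: substitute x = -2 + u, y = 2 + v and expand: f = -2*u**3 + u**2*v - u**2 - u*v**2 + v**3 + v**2.
No constant or linear terms (consistent with a singular point). Quadratic part: -u**2 + v**2. Cubic part: -2*u**3 + u**2*v - u*v**2 + v**3.
The quadratic part v**2 - u**2 = (v − u)(v + u) splits into two distinct linear factors, so there are two distinct tangent lines y − 2 = ±(x − -2) — this is a node (ordinary double point).
Classification: node.


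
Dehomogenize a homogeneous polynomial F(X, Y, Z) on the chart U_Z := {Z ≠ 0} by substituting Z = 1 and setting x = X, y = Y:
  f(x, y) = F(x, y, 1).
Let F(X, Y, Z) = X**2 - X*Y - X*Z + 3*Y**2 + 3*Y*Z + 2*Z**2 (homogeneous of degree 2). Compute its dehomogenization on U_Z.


f(x, y) = x**2 - x*y - x + 3*y**2 + 3*y + 2

On U_Z we set Z = 1. Each monomial c·X^i·Y^j·Z^k in F becomes c·x^i·y^j·1^k = c·x^i·y^j.
Substituting Z = 1: F(X, Y, 1) = x**2 - x*y - x + 3*y**2 + 3*y + 2.
Note: deg(f) ≤ deg(F) = 2; strict inequality happens when F is divisible by Z (lost terms).


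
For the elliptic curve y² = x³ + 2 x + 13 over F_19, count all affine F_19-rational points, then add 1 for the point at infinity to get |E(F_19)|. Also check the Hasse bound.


Affine points = {(1, 4), (1, 15), (2, 5), (2, 14), (4, 3), (4, 16), (7, 3), (7, 16), (8, 3), (8, 16), (9, 0), (10, 8), (10, 11), (11, 6), (11, 13), (12, 6), (12, 13), (14, 7), (14, 12), (15, 6), (15, 13), (17, 1), (17, 18)}; affine count = 23; |E(F_19)| = 24.

Discriminant check: Δ ∝ 4a³ + 27b² = 4·2³ + 27·13² = 4·8 + 27·169 ≡ 16 (mod 19). Nonzero ⇒ E is nonsingular.
For each x ∈ F_19, compute rhs = x³ + 2·x + 13 mod 19, then count y ∈ F_19 with y² ≡ rhs.
  x = 0: rhs = 13, matching y values: none (0 points).
  x = 1: rhs = 16, matching y values: 4, 15 (2 points).
  x = 2: rhs = 6, matching y values: 5, 14 (2 points).
  x = 3: rhs = 8, matching y values: none (0 points).
  x = 4: rhs = 9, matching y values: 3, 16 (2 points).
  x = 5: rhs = 15, matching y values: none (0 points).
  x = 6: rhs = 13, matching y values: none (0 points).
  x = 7: rhs = 9, matching y values: 3, 16 (2 points).
  x = 8: rhs = 9, matching y values: 3, 16 (2 points).
  x = 9: rhs = 0, matching y values: 0 (1 points).
  x = 10: rhs = 7, matching y values: 8, 11 (2 points).
  x = 11: rhs = 17, matching y values: 6, 13 (2 points).
  x = 12: rhs = 17, matching y values: 6, 13 (2 points).
  x = 13: rhs = 13, matching y values: none (0 points).
  x = 14: rhs = 11, matching y values: 7, 12 (2 points).
  x = 15: rhs = 17, matching y values: 6, 13 (2 points).
  x = 16: rhs = 18, matching y values: none (0 points).
  x = 17: rhs = 1, matching y values: 1, 18 (2 points).
  x = 18: rhs = 10, matching y values: none (0 points).
Total affine count: 23.
Full point count |E(F_19)| = 23 + 1 = 24.
Hasse bound: |24 − (19+1)| = |4| = 4 ≤ 2√19 ≈ 8.7178 ✓.


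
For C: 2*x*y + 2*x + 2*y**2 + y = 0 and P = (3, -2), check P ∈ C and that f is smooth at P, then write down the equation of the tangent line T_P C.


Tangent line at P: -2*x - y + 4 = 0.

Step 1: f(3, -2) = 0, so P lies on C.
Step 2: partial derivatives
  f_x(x, y) = 2*y + 2, f_y(x, y) = 2*x + 4*y + 1.
  f_x(P) = -2, f_y(P) = -1 (gradient nonzero, so P is smooth).
Step 3: tangent line at P: -2·(x − 3) + -1·(y − -2) = 0.
Expanding: -2*x - y + 4 = 0.


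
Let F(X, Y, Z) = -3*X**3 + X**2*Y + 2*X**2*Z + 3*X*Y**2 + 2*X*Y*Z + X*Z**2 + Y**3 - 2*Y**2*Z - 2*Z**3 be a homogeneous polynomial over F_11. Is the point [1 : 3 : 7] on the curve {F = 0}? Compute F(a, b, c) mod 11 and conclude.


F(1,3,7) ≡ 7 (mod 11); P is NOT on the curve.

Evaluate F(1, 3, 7) term-by-term (mod 11).
  -3*X**3 ↦ -3·1·1·1 = -3
  X**2*Y ↦ 1·1·3·1 = 3
  2*X**2*Z ↦ 2·1·1·7 = 14
  3*X*Y**2 ↦ 3·1·9·1 = 27
  2*X*Y*Z ↦ 2·1·3·7 = 42
  X*Z**2 ↦ 1·1·1·49 = 49
  Y**3 ↦ 1·1·27·1 = 27
  -2*Y**2*Z ↦ -2·1·9·7 = -126
  -2*Z**3 ↦ -2·1·1·343 = -686
Sum: F(1, 3, 7) = (-3) + (3) + (14) + (27) + (42) + (49) + (27) + (-126) + (-686) = -653.
Reducing mod 11: -653 ≡ 7 (mod 11).
Since F(a, b, c) ≡ 7 ≠ 0 (mod 11), P does NOT lie on the curve.


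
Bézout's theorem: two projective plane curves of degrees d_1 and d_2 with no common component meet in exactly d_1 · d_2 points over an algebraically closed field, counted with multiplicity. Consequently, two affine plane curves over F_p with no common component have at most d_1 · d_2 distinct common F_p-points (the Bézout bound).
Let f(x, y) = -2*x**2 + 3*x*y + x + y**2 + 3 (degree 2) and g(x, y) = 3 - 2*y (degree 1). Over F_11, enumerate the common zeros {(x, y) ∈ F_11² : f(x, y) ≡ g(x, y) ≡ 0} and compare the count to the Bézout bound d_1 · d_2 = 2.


Common zeros: {(2, 7), (9, 7)}; count = 2; Bézout bound = 2.

deg(f) = 2, deg(g) = 1, so Bézout bound = 2.
Scan x ∈ F_11. For each x, list the y ∈ F_11 with f(x, y) ≡ 0 and those with g(x, y) ≡ 0 (mod 11); the common zeros in that column are the intersection.
  x = 0: f ≡ 0 at y ∈ ∅; g ≡ 0 at y ∈ {7}; common: ∅.
  x = 1: f ≡ 0 at y ∈ {9, 10}; g ≡ 0 at y ∈ {7}; common: ∅.
  x = 2: f ≡ 0 at y ∈ {7, 9}; g ≡ 0 at y ∈ {7}; common: {7}.
  x = 3: f ≡ 0 at y ∈ ∅; g ≡ 0 at y ∈ {7}; common: ∅.
  x = 4: f ≡ 0 at y ∈ ∅; g ≡ 0 at y ∈ {7}; common: ∅.
  x = 5: f ≡ 0 at y ∈ ∅; g ≡ 0 at y ∈ {7}; common: ∅.
  x = 6: f ≡ 0 at y ∈ {1, 3}; g ≡ 0 at y ∈ {7}; common: ∅.
  x = 7: f ≡ 0 at y ∈ {0, 1}; g ≡ 0 at y ∈ {7}; common: ∅.
  x = 8: f ≡ 0 at y ∈ ∅; g ≡ 0 at y ∈ {7}; common: ∅.
  x = 9: f ≡ 0 at y ∈ {7, 10}; g ≡ 0 at y ∈ {7}; common: {7}.
  x = 10: f ≡ 0 at y ∈ {0, 3}; g ≡ 0 at y ∈ {7}; common: ∅.
Collecting: common zeros = {(2, 7), (9, 7)}, so the count is 2.
Comparison with the Bézout bound: 2 ≤ 2 = deg(f)·deg(g), as expected for curves with no common component (the bound is attained).


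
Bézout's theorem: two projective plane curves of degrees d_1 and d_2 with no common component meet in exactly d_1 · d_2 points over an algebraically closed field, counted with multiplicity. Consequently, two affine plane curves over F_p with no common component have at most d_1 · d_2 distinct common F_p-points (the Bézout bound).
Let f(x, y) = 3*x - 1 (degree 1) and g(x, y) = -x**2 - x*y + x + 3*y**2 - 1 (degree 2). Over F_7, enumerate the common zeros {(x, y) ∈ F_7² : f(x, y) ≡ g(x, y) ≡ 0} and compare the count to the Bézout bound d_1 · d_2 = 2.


Common zeros: {(5, 0), (5, 4)}; count = 2; Bézout bound = 2.

deg(f) = 1, deg(g) = 2, so Bézout bound = 2.
Scan x ∈ F_7. For each x, list the y ∈ F_7 with f(x, y) ≡ 0 and those with g(x, y) ≡ 0 (mod 7); the common zeros in that column are the intersection.
  x = 0: f ≡ 0 at y ∈ ∅; g ≡ 0 at y ∈ ∅; common: ∅.
  x = 1: f ≡ 0 at y ∈ ∅; g ≡ 0 at y ∈ ∅; common: ∅.
  x = 2: f ≡ 0 at y ∈ ∅; g ≡ 0 at y ∈ ∅; common: ∅.
  x = 3: f ≡ 0 at y ∈ ∅; g ≡ 0 at y ∈ {0, 1}; common: ∅.
  x = 4: f ≡ 0 at y ∈ ∅; g ≡ 0 at y ∈ {1, 5}; common: ∅.
  x = 5: f ≡ 0 at y ∈ {0, 1, 2, 3, 4, 5, 6}; g ≡ 0 at y ∈ {0, 4}; common: {0, 4}.
  x = 6: f ≡ 0 at y ∈ ∅; g ≡ 0 at y ∈ {4, 5}; common: ∅.
Collecting: common zeros = {(5, 0), (5, 4)}, so the count is 2.
Comparison with the Bézout bound: 2 ≤ 2 = deg(f)·deg(g), as expected for curves with no common component (the bound is attained).


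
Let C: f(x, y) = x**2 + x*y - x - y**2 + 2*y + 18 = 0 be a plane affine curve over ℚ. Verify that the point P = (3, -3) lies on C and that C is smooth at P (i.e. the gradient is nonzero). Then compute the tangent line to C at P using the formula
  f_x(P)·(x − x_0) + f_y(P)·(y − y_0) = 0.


Tangent line at P: 2*x + 11*y + 27 = 0.

Step 1: f(3, -3) = 0, so P lies on C.
Step 2: partial derivatives
  f_x(x, y) = 2*x + y - 1, f_y(x, y) = x - 2*y + 2.
  f_x(P) = 2, f_y(P) = 11 (gradient nonzero, so P is smooth).
Step 3: tangent line at P: 2·(x − 3) + 11·(y − -3) = 0.
Expanding: 2*x + 11*y + 27 = 0.


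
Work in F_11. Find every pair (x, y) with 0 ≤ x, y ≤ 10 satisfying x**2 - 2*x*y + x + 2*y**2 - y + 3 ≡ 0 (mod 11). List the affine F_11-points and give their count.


Affine F_11-points: {(5, 0)}; count = 1.

For each of the 121 pairs (x, y) ∈ F_11², evaluate f(x, y) mod 11. Record the zeros.
  x = 0: [0↦3, 1↦4, 2↦9, 3↦7, 4↦9, 5↦4, 6↦3, 7↦6, 8↦2, 9↦2, 10↦6]  zeros at y ∈ ∅
  x = 1: [0↦5, 1↦4, 2↦7, 3↦3, 4↦3, 5↦7, 6↦4, 7↦5, 8↦10, 9↦8, 10↦10]  zeros at y ∈ ∅
  x = 2: [0↦9, 1↦6, 2↦7, 3↦1, 4↦10, 5↦1, 6↦7, 7↦6, 8↦9, 9↦5, 10↦5]  zeros at y ∈ ∅
  x = 3: [0↦4, 1↦10, 2↦9, 3↦1, 4↦8, 5↦8, 6↦1, 7↦9, 8↦10, 9↦4, 10↦2]  zeros at y ∈ ∅
  x = 4: [0↦1, 1↦5, 2↦2, 3↦3, 4↦8, 5↦6, 6↦8, 7↦3, 8↦2, 9↦5, 10↦1]  zeros at y ∈ ∅
  x = 5: [0↦0, 1↦2, 2↦8, 3↦7, 4↦10, 5↦6, 6↦6, 7↦10, 8↦7, 9↦8, 10↦2]  zeros at y ∈ {0}
  x = 6: [0↦1, 1↦1, 2↦5, 3↦2, 4↦3, 5↦8, 6↦6, 7↦8, 8↦3, 9↦2, 10↦5]  zeros at y ∈ ∅
  x = 7: [0↦4, 1↦2, 2↦4, 3↦10, 4↦9, 5↦1, 6↦8, 7↦8, 8↦1, 9↦9, 10↦10]  zeros at y ∈ ∅
  x = 8: [0↦9, 1↦5, 2↦5, 3↦9, 4↦6, 5↦7, 6↦1, 7↦10, 8↦1, 9↦7, 10↦6]  zeros at y ∈ ∅
  x = 9: [0↦5, 1↦10, 2↦8, 3↦10, 4↦5, 5↦4, 6↦7, 7↦3, 8↦3, 9↦7, 10↦4]  zeros at y ∈ ∅
  x = 10: [0↦3, 1↦6, 2↦2, 3↦2, 4↦6, 5↦3, 6↦4, 7↦9, 8↦7, 9↦9, 10↦4]  zeros at y ∈ ∅
Collecting zeros: affine points = {(5, 0)}.
Total count |C(F_11)_aff| = 1.


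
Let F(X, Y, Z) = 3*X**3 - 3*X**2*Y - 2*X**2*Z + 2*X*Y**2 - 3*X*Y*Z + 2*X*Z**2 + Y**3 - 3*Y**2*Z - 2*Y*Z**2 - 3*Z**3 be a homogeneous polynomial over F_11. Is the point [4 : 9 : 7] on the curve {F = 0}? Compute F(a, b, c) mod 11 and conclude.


F(4,9,7) ≡ 6 (mod 11); P is NOT on the curve.

Evaluate F(4, 9, 7) term-by-term (mod 11).
  3*X**3 ↦ 3·64·1·1 = 192
  -3*X**2*Y ↦ -3·16·9·1 = -432
  -2*X**2*Z ↦ -2·16·1·7 = -224
  2*X*Y**2 ↦ 2·4·81·1 = 648
  -3*X*Y*Z ↦ -3·4·9·7 = -756
  2*X*Z**2 ↦ 2·4·1·49 = 392
  Y**3 ↦ 1·1·729·1 = 729
  -3*Y**2*Z ↦ -3·1·81·7 = -1701
  -2*Y*Z**2 ↦ -2·1·9·49 = -882
  -3*Z**3 ↦ -3·1·1·343 = -1029
Sum: F(4, 9, 7) = (192) + (-432) + (-224) + (648) + (-756) + (392) + (729) + (-1701) + (-882) + (-1029) = -3063.
Reducing mod 11: -3063 ≡ 6 (mod 11).
Since F(a, b, c) ≡ 6 ≠ 0 (mod 11), P does NOT lie on the curve.


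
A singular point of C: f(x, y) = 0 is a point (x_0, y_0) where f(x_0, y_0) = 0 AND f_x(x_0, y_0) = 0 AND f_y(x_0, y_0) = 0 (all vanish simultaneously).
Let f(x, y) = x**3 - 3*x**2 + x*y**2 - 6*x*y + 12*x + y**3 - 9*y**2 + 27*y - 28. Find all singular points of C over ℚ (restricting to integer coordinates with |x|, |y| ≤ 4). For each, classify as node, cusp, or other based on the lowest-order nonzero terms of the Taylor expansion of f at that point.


Singular points: {(1, 3)}; classification: cusp.

Compute partial derivatives:
  f_x = 3*x**2 - 6*x + y**2 - 6*y + 12.
  f_y = 2*x*y - 6*x + 3*y**2 - 18*y + 27.
Scan x_0 ∈ {−4, ..., 4}. For each x_0, f_y(x_0, y) is a polynomial in y; find its integer roots y ∈ {−4, ..., 4}, then test f_x and f at those candidates.
  x = -4: f_y(-4, y) = 3*y**2 - 26*y + 51; vanishes at y ∈ {3}. (-4, 3): f_x = 75 ≠ 0.
  x = -3: f_y(-3, y) = 3*y**2 - 24*y + 45; vanishes at y ∈ {3}. (-3, 3): f_x = 48 ≠ 0.
  x = -2: f_y(-2, y) = 3*y**2 - 22*y + 39; vanishes at y ∈ {3}. (-2, 3): f_x = 27 ≠ 0.
  x = -1: f_y(-1, y) = 3*y**2 - 20*y + 33; vanishes at y ∈ {3}. (-1, 3): f_x = 12 ≠ 0.
  x = 0: f_y(0, y) = 3*y**2 - 18*y + 27; vanishes at y ∈ {3}. (0, 3): f_x = 3 ≠ 0.
  x = 1: f_y(1, y) = 3*y**2 - 16*y + 21; vanishes at y ∈ {3}. (1, 3): f_x = 0, f = 0 — SINGULAR.
  x = 2: f_y(2, y) = 3*y**2 - 14*y + 15; vanishes at y ∈ {3}. (2, 3): f_x = 3 ≠ 0.
  x = 3: f_y(3, y) = 3*y**2 - 12*y + 9; vanishes at y ∈ {1, 3}. (3, 1): f_x = 16 ≠ 0; (3, 3): f_x = 12 ≠ 0.
  x = 4: f_y(4, y) = 3*y**2 - 10*y + 3; vanishes at y ∈ {3}. (4, 3): f_x = 27 ≠ 0.
Only singular point on the grid: (1, 3).
Classify: substitute x = 1 + u, y = 3 + v and expand: f = u**3 + u*v**2 + v**3 + v**2.
No constant or linear terms (consistent with a singular point). Quadratic part: v**2. Cubic part: u**3 + u*v**2 + v**3.
The quadratic part v**2 is a perfect square, so there is a single (double) tangent line v = 0, i.e. y = 3. Restricting the cubic part to that line (v = 0) leaves u**3 ≠ 0, so f is not divisible by v and the branch is v² ≈ -u**3 to lowest order — this is a cusp.
Classification: cusp.


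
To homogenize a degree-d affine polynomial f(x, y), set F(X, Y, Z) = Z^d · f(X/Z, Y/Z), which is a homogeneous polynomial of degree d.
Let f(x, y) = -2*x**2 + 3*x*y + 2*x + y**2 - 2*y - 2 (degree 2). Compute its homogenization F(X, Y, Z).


F(X, Y, Z) = -2*X**2 + 3*X*Y + 2*X*Z + Y**2 - 2*Y*Z - 2*Z**2

deg(f) = 2.
Substitute x = X/Z, y = Y/Z into f, then multiply by Z^2.
  monomial -2·x^2·y^0 ↦ -2·X^2·Y^0·Z^0.
  monomial 3·x^1·y^1 ↦ 3·X^1·Y^1·Z^0.
  monomial 2·x^1·y^0 ↦ 2·X^1·Y^0·Z^1.
  monomial 1·x^0·y^2 ↦ 1·X^0·Y^2·Z^0.
  monomial -2·x^0·y^1 ↦ -2·X^0·Y^1·Z^1.
  monomial -2·x^0·y^0 ↦ -2·X^0·Y^0·Z^2.
Collecting: F(X, Y, Z) = -2*X**2 + 3*X*Y + 2*X*Z + Y**2 - 2*Y*Z - 2*Z**2.


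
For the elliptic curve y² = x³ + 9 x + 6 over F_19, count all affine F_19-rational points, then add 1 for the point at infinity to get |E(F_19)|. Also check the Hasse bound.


Affine points = {(0, 5), (0, 14), (1, 4), (1, 15), (4, 7), (4, 12), (5, 9), (5, 10), (8, 1), (8, 18), (11, 7), (11, 12), (14, 8), (14, 11), (15, 1), (15, 18), (16, 3), (16, 16)}; affine count = 18; |E(F_19)| = 19.

Discriminant check: Δ ∝ 4a³ + 27b² = 4·9³ + 27·6² = 4·729 + 27·36 ≡ 12 (mod 19). Nonzero ⇒ E is nonsingular.
For each x ∈ F_19, compute rhs = x³ + 9·x + 6 mod 19, then count y ∈ F_19 with y² ≡ rhs.
  x = 0: rhs = 6, matching y values: 5, 14 (2 points).
  x = 1: rhs = 16, matching y values: 4, 15 (2 points).
  x = 2: rhs = 13, matching y values: none (0 points).
  x = 3: rhs = 3, matching y values: none (0 points).
  x = 4: rhs = 11, matching y values: 7, 12 (2 points).
  x = 5: rhs = 5, matching y values: 9, 10 (2 points).
  x = 6: rhs = 10, matching y values: none (0 points).
  x = 7: rhs = 13, matching y values: none (0 points).
  x = 8: rhs = 1, matching y values: 1, 18 (2 points).
  x = 9: rhs = 18, matching y values: none (0 points).
  x = 10: rhs = 13, matching y values: none (0 points).
  x = 11: rhs = 11, matching y values: 7, 12 (2 points).
  x = 12: rhs = 18, matching y values: none (0 points).
  x = 13: rhs = 2, matching y values: none (0 points).
  x = 14: rhs = 7, matching y values: 8, 11 (2 points).
  x = 15: rhs = 1, matching y values: 1, 18 (2 points).
  x = 16: rhs = 9, matching y values: 3, 16 (2 points).
  x = 17: rhs = 18, matching y values: none (0 points).
  x = 18: rhs = 15, matching y values: none (0 points).
Total affine count: 18.
Full point count |E(F_19)| = 18 + 1 = 19.
Hasse bound: |19 − (19+1)| = |-1| = 1 ≤ 2√19 ≈ 8.7178 ✓.


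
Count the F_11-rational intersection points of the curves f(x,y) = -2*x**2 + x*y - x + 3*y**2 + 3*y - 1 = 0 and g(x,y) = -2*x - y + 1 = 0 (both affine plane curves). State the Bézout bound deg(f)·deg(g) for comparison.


Common zeros: ∅; count = 0; Bézout bound = 2.

deg(f) = 2, deg(g) = 1, so Bézout bound = 2.
Scan x ∈ F_11. For each x, list the y ∈ F_11 with f(x, y) ≡ 0 and those with g(x, y) ≡ 0 (mod 11); the common zeros in that column are the intersection.
  x = 0: f ≡ 0 at y ∈ ∅; g ≡ 0 at y ∈ {1}; common: ∅.
  x = 1: f ≡ 0 at y ∈ {8, 9}; g ≡ 0 at y ∈ {10}; common: ∅.
  x = 2: f ≡ 0 at y ∈ {0, 2}; g ≡ 0 at y ∈ {8}; common: ∅.
  x = 3: f ≡ 0 at y ∈ {0, 9}; g ≡ 0 at y ∈ {6}; common: ∅.
  x = 4: f ≡ 0 at y ∈ {2, 3}; g ≡ 0 at y ∈ {4}; common: ∅.
  x = 5: f ≡ 0 at y ∈ ∅; g ≡ 0 at y ∈ {2}; common: ∅.
  x = 6: f ≡ 0 at y ∈ ∅; g ≡ 0 at y ∈ {0}; common: ∅.
  x = 7: f ≡ 0 at y ∈ ∅; g ≡ 0 at y ∈ {9}; common: ∅.
  x = 8: f ≡ 0 at y ∈ {3, 8}; g ≡ 0 at y ∈ {7}; common: ∅.
  x = 9: f ≡ 0 at y ∈ ∅; g ≡ 0 at y ∈ {5}; common: ∅.
  x = 10: f ≡ 0 at y ∈ ∅; g ≡ 0 at y ∈ {3}; common: ∅.
Collecting: common zeros = ∅, so the count is 0.
Comparison with the Bézout bound: 0 ≤ 2 = deg(f)·deg(g), as expected for curves with no common component (the affine F_11-count falls short of the bound because intersections may lie at infinity, over extension fields, or carry multiplicity).


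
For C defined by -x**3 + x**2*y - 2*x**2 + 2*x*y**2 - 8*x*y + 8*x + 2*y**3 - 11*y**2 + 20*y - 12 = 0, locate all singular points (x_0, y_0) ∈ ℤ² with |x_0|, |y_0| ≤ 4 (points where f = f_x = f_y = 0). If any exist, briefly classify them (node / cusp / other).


Singular points: {(0, 2)}; classification: cusp.

Compute partial derivatives:
  f_x = -3*x**2 + 2*x*y - 4*x + 2*y**2 - 8*y + 8.
  f_y = x**2 + 4*x*y - 8*x + 6*y**2 - 22*y + 20.
Scan x_0 ∈ {−4, ..., 4}. For each x_0, f_y(x_0, y) is a polynomial in y; find its integer roots y ∈ {−4, ..., 4}, then test f_x and f at those candidates.
  x = -4: f_y(-4, y) = 6*y**2 - 38*y + 68; no integer root y with |y| ≤ 4.
  x = -3: f_y(-3, y) = 6*y**2 - 34*y + 53; no integer root y with |y| ≤ 4.
  x = -2: f_y(-2, y) = 6*y**2 - 30*y + 40; no integer root y with |y| ≤ 4.
  x = -1: f_y(-1, y) = 6*y**2 - 26*y + 29; no integer root y with |y| ≤ 4.
  x = 0: f_y(0, y) = 6*y**2 - 22*y + 20; vanishes at y ∈ {2}. (0, 2): f_x = 0, f = 0 — SINGULAR.
  x = 1: f_y(1, y) = 6*y**2 - 18*y + 13; no integer root y with |y| ≤ 4.
  x = 2: f_y(2, y) = 6*y**2 - 14*y + 8; vanishes at y ∈ {1}. (2, 1): f_x = -14 ≠ 0.
  x = 3: f_y(3, y) = 6*y**2 - 10*y + 5; no integer root y with |y| ≤ 4.
  x = 4: f_y(4, y) = 6*y**2 - 6*y + 4; no integer root y with |y| ≤ 4.
Only singular point on the grid: (0, 2).
Classify: substitute x = 0 + u, y = 2 + v and expand: f = -u**3 + u**2*v + 2*u*v**2 + 2*v**3 + v**2.
No constant or linear terms (consistent with a singular point). Quadratic part: v**2. Cubic part: -u**3 + u**2*v + 2*u*v**2 + 2*v**3.
The quadratic part v**2 is a perfect square, so there is a single (double) tangent line v = 0, i.e. y = 2. Restricting the cubic part to that line (v = 0) leaves -u**3 ≠ 0, so f is not divisible by v and the branch is v² ≈ u**3 to lowest order — this is a cusp.
Classification: cusp.
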